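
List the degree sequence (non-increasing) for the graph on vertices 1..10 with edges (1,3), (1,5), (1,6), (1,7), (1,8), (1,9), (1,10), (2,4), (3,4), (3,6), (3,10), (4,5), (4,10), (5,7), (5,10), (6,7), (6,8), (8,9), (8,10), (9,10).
[7, 6, 4, 4, 4, 4, 4, 3, 3, 1] (degrees: deg(1)=7, deg(2)=1, deg(3)=4, deg(4)=4, deg(5)=4, deg(6)=4, deg(7)=3, deg(8)=4, deg(9)=3, deg(10)=6)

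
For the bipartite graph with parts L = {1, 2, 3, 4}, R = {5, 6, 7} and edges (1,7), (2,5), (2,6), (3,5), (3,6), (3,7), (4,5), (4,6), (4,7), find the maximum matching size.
3 (matching: (1,7), (2,6), (3,5); upper bound min(|L|,|R|) = min(4,3) = 3)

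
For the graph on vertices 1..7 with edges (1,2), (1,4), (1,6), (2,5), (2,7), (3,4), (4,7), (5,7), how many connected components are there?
1 (components: {1, 2, 3, 4, 5, 6, 7})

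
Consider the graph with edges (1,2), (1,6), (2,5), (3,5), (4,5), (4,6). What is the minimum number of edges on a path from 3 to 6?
3 (path: 3 -> 5 -> 4 -> 6, 3 edges)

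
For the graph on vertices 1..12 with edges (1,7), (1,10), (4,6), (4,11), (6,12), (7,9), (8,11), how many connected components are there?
5 (components: {1, 7, 9, 10}, {2}, {3}, {4, 6, 8, 11, 12}, {5})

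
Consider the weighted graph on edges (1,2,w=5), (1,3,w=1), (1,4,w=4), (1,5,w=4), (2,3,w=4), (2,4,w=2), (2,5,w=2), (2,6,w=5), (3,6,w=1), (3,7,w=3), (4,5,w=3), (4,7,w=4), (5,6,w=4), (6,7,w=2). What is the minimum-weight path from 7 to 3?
3 (path: 7 -> 3; weights 3 = 3)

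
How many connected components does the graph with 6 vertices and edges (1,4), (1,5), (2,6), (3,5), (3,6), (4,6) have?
1 (components: {1, 2, 3, 4, 5, 6})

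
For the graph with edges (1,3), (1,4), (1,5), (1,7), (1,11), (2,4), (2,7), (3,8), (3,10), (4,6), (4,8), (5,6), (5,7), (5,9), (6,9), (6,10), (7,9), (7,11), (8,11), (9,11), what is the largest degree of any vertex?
5 (attained at vertices 1, 7)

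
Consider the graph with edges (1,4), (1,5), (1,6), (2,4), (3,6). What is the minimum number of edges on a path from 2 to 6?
3 (path: 2 -> 4 -> 1 -> 6, 3 edges)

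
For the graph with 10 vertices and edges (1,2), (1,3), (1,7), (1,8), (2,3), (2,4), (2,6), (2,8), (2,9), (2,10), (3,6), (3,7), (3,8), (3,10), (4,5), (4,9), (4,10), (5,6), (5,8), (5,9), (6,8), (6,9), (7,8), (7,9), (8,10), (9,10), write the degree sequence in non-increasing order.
[7, 7, 6, 6, 5, 5, 4, 4, 4, 4] (degrees: deg(1)=4, deg(2)=7, deg(3)=6, deg(4)=4, deg(5)=4, deg(6)=5, deg(7)=4, deg(8)=7, deg(9)=6, deg(10)=5)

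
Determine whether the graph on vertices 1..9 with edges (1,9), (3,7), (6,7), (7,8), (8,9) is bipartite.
Yes. Partition: {1, 2, 3, 4, 5, 6, 8}, {7, 9}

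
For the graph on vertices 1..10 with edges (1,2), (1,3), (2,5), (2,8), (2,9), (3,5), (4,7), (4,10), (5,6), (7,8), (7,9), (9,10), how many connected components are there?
1 (components: {1, 2, 3, 4, 5, 6, 7, 8, 9, 10})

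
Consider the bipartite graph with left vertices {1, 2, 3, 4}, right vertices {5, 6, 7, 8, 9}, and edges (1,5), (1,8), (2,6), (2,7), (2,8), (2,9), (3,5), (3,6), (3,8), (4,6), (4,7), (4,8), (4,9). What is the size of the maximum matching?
4 (matching: (1,8), (2,9), (3,6), (4,7); upper bound min(|L|,|R|) = min(4,5) = 4)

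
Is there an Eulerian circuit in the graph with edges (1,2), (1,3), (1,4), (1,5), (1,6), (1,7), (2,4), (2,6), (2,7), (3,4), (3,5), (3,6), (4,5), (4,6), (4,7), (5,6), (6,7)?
Yes (the graph is connected and all 7 vertices have even degree)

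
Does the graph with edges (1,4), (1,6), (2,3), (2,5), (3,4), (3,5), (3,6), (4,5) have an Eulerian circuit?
No (2 vertices have odd degree: {4, 5}; Eulerian circuit requires 0)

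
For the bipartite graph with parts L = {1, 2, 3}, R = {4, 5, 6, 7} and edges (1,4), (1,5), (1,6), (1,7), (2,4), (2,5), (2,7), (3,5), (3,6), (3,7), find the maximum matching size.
3 (matching: (1,7), (2,5), (3,6); upper bound min(|L|,|R|) = min(3,4) = 3)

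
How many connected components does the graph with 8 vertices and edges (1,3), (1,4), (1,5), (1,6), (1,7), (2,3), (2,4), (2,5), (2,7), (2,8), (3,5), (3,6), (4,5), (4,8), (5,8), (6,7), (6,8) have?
1 (components: {1, 2, 3, 4, 5, 6, 7, 8})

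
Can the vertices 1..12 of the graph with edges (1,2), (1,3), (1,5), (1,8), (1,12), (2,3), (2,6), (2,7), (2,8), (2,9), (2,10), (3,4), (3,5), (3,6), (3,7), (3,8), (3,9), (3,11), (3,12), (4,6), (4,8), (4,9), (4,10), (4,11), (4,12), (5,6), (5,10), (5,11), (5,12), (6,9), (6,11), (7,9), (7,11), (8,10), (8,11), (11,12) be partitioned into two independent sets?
No (odd cycle of length 3: 12 -> 1 -> 3 -> 12)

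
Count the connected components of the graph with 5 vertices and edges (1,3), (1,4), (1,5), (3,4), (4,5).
2 (components: {1, 3, 4, 5}, {2})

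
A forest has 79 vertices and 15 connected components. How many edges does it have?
64 (Each of the 15 component trees on V_i vertices has V_i - 1 edges; summing gives V - C = 79 - 15 = 64)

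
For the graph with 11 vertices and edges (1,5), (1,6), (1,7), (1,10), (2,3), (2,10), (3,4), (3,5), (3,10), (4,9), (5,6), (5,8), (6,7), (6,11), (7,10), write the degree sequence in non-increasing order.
[4, 4, 4, 4, 4, 3, 2, 2, 1, 1, 1] (degrees: deg(1)=4, deg(2)=2, deg(3)=4, deg(4)=2, deg(5)=4, deg(6)=4, deg(7)=3, deg(8)=1, deg(9)=1, deg(10)=4, deg(11)=1)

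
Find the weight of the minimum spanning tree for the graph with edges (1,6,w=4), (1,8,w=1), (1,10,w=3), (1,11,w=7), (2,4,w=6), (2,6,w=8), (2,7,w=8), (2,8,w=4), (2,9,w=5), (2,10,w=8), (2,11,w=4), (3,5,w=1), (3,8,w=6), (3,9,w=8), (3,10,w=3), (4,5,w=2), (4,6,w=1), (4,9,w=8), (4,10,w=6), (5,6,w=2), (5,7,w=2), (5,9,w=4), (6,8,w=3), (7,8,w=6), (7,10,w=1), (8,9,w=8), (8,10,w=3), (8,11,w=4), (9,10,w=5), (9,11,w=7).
23 (MST edges: (1,8,w=1), (1,10,w=3), (2,8,w=4), (2,11,w=4), (3,5,w=1), (4,5,w=2), (4,6,w=1), (5,7,w=2), (5,9,w=4), (7,10,w=1); sum of weights 1 + 3 + 4 + 4 + 1 + 2 + 1 + 2 + 4 + 1 = 23)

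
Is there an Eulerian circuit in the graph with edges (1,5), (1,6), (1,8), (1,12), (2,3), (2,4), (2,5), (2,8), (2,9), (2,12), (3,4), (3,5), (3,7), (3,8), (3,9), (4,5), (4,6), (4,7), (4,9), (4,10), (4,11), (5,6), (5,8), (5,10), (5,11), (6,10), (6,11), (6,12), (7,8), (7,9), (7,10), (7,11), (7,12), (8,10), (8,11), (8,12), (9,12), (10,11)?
No (2 vertices have odd degree: {7, 9}; Eulerian circuit requires 0)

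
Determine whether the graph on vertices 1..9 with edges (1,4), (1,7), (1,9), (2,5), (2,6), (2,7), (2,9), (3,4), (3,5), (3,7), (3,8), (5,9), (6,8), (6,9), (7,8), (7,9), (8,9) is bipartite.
No (odd cycle of length 3: 9 -> 1 -> 7 -> 9)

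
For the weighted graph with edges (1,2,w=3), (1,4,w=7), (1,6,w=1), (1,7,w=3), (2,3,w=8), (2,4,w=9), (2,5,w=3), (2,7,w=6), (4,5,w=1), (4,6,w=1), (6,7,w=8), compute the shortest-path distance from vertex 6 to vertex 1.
1 (path: 6 -> 1; weights 1 = 1)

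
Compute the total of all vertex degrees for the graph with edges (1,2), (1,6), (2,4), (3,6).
8 (handshake: sum of degrees = 2|E| = 2 x 4 = 8)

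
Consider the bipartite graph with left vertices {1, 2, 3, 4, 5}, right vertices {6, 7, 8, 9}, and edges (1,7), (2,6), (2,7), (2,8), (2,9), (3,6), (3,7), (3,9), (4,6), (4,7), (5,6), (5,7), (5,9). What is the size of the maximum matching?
4 (matching: (1,7), (2,8), (3,9), (4,6); upper bound min(|L|,|R|) = min(5,4) = 4)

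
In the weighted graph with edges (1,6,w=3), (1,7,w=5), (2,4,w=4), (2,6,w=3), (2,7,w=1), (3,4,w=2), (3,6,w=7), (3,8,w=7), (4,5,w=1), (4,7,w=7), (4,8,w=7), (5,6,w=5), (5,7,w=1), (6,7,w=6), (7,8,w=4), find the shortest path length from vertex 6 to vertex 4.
6 (path: 6 -> 5 -> 4; weights 5 + 1 = 6)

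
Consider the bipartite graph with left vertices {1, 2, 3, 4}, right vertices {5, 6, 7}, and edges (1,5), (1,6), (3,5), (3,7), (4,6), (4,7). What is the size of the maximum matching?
3 (matching: (1,6), (3,5), (4,7); upper bound min(|L|,|R|) = min(4,3) = 3)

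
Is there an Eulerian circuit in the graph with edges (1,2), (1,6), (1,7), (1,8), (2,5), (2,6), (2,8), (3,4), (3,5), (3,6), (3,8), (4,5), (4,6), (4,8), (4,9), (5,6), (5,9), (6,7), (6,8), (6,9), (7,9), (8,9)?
No (4 vertices have odd degree: {4, 5, 7, 9}; Eulerian circuit requires 0)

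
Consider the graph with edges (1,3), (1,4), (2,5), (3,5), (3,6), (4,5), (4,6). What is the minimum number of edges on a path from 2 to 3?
2 (path: 2 -> 5 -> 3, 2 edges)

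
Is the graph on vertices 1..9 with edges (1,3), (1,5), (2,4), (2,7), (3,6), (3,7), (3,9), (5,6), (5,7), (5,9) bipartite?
Yes. Partition: {1, 4, 6, 7, 8, 9}, {2, 3, 5}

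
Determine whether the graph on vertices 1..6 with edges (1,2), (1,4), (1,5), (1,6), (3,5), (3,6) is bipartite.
Yes. Partition: {1, 3}, {2, 4, 5, 6}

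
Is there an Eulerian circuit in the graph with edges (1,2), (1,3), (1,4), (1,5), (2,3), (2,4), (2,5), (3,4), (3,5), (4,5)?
Yes (the graph is connected and all 5 vertices have even degree)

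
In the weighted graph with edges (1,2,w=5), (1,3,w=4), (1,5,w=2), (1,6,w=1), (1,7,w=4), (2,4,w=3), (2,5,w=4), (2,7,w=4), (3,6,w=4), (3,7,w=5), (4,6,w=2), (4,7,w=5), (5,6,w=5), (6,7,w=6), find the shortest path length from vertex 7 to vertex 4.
5 (path: 7 -> 4; weights 5 = 5)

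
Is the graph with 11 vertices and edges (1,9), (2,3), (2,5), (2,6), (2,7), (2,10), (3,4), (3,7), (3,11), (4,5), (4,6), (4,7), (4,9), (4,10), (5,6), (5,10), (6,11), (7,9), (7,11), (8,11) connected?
Yes (BFS from 1 visits [1, 9, 4, 7, 3, 5, 6, 10, 2, 11, 8] — all 11 vertices reached)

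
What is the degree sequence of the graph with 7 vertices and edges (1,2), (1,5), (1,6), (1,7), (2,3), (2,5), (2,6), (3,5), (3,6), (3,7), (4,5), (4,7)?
[4, 4, 4, 4, 3, 3, 2] (degrees: deg(1)=4, deg(2)=4, deg(3)=4, deg(4)=2, deg(5)=4, deg(6)=3, deg(7)=3)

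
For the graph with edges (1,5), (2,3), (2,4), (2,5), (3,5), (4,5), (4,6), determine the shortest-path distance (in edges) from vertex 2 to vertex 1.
2 (path: 2 -> 5 -> 1, 2 edges)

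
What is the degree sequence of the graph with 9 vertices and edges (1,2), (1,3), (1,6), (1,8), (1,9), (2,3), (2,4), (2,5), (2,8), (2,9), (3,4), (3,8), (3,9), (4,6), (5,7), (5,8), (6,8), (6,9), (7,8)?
[6, 6, 5, 5, 4, 4, 3, 3, 2] (degrees: deg(1)=5, deg(2)=6, deg(3)=5, deg(4)=3, deg(5)=3, deg(6)=4, deg(7)=2, deg(8)=6, deg(9)=4)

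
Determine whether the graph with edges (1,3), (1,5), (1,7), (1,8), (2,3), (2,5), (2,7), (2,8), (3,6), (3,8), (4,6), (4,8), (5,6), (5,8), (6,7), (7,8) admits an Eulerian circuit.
Yes (the graph is connected and all 8 vertices have even degree)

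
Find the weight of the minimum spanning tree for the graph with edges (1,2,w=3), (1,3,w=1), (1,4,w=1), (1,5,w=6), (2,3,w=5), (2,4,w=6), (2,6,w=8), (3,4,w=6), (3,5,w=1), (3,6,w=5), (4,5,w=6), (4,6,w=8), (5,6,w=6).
11 (MST edges: (1,2,w=3), (1,3,w=1), (1,4,w=1), (3,5,w=1), (3,6,w=5); sum of weights 3 + 1 + 1 + 1 + 5 = 11)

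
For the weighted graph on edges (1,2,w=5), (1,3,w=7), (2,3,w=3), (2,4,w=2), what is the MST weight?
10 (MST edges: (1,2,w=5), (2,3,w=3), (2,4,w=2); sum of weights 5 + 3 + 2 = 10)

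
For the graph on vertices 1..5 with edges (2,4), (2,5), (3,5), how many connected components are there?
2 (components: {1}, {2, 3, 4, 5})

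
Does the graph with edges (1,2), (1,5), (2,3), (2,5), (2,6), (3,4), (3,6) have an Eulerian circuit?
No (2 vertices have odd degree: {3, 4}; Eulerian circuit requires 0)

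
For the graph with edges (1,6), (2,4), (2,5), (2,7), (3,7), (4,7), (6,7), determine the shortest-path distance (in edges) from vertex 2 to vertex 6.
2 (path: 2 -> 7 -> 6, 2 edges)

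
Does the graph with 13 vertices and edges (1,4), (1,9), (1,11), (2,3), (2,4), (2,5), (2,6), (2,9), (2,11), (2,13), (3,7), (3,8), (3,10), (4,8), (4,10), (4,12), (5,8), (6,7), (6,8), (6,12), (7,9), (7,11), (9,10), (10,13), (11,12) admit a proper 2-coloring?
Yes. Partition: {1, 2, 7, 8, 10, 12}, {3, 4, 5, 6, 9, 11, 13}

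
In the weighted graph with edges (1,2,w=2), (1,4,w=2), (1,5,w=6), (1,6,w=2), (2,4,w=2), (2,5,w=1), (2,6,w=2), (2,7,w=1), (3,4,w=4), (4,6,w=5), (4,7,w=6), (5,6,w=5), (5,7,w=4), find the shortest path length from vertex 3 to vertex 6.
8 (path: 3 -> 4 -> 1 -> 6; weights 4 + 2 + 2 = 8)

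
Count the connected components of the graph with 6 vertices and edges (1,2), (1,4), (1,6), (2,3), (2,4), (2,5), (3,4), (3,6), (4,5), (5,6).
1 (components: {1, 2, 3, 4, 5, 6})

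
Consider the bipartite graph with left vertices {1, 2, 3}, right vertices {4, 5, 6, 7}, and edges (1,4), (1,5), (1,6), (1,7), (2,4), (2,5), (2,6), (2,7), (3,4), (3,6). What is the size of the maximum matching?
3 (matching: (1,7), (2,5), (3,6); upper bound min(|L|,|R|) = min(3,4) = 3)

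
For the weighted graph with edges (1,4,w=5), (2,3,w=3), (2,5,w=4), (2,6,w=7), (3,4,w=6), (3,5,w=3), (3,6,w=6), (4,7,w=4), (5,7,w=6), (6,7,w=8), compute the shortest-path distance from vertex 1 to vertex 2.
14 (path: 1 -> 4 -> 3 -> 2; weights 5 + 6 + 3 = 14)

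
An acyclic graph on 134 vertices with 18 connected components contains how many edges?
116 (Each of the 18 component trees on V_i vertices has V_i - 1 edges; summing gives V - C = 134 - 18 = 116)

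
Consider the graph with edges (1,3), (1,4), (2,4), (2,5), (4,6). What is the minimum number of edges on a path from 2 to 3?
3 (path: 2 -> 4 -> 1 -> 3, 3 edges)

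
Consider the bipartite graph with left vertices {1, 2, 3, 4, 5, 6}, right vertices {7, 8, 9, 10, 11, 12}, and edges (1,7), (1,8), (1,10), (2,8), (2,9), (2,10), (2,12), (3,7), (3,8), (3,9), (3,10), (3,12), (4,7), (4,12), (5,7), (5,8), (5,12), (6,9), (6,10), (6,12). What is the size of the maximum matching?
5 (matching: (1,10), (2,12), (3,9), (4,7), (5,8); upper bound min(|L|,|R|) = min(6,6) = 6)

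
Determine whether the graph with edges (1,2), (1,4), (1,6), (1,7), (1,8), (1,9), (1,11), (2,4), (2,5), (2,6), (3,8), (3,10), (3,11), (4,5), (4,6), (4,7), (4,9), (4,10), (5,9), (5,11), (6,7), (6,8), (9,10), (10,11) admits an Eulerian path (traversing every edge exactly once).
No (6 vertices have odd degree: {1, 3, 4, 6, 7, 8}; Eulerian path requires 0 or 2)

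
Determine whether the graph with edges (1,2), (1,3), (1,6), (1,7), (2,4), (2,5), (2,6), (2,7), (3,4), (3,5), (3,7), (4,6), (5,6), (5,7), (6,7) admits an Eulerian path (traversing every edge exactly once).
No (4 vertices have odd degree: {2, 4, 6, 7}; Eulerian path requires 0 or 2)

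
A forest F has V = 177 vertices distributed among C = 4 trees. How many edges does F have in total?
173 (Each of the 4 component trees on V_i vertices has V_i - 1 edges; summing gives V - C = 177 - 4 = 173)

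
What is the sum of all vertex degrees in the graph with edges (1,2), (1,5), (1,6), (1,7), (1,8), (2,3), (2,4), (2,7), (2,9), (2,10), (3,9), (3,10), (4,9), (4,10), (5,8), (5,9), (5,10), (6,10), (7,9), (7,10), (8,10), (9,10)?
44 (handshake: sum of degrees = 2|E| = 2 x 22 = 44)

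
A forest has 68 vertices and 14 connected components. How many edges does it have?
54 (Each of the 14 component trees on V_i vertices has V_i - 1 edges; summing gives V - C = 68 - 14 = 54)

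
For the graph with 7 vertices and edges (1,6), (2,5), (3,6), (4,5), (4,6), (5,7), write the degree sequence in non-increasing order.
[3, 3, 2, 1, 1, 1, 1] (degrees: deg(1)=1, deg(2)=1, deg(3)=1, deg(4)=2, deg(5)=3, deg(6)=3, deg(7)=1)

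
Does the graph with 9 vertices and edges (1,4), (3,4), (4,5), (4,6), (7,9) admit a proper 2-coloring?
Yes. Partition: {1, 2, 3, 5, 6, 8, 9}, {4, 7}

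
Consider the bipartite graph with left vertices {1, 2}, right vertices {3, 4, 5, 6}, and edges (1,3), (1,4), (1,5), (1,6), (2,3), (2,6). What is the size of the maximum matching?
2 (matching: (1,5), (2,6); upper bound min(|L|,|R|) = min(2,4) = 2)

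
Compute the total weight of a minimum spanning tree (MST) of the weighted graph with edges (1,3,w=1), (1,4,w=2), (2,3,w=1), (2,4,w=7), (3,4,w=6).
4 (MST edges: (1,3,w=1), (1,4,w=2), (2,3,w=1); sum of weights 1 + 2 + 1 = 4)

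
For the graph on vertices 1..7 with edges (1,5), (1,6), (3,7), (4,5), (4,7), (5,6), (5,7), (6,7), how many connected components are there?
2 (components: {1, 3, 4, 5, 6, 7}, {2})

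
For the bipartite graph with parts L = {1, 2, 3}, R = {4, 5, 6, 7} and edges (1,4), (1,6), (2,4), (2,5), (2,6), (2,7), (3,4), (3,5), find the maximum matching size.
3 (matching: (1,6), (2,7), (3,5); upper bound min(|L|,|R|) = min(3,4) = 3)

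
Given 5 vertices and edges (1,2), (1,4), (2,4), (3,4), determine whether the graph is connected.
No, it has 2 components: {1, 2, 3, 4}, {5}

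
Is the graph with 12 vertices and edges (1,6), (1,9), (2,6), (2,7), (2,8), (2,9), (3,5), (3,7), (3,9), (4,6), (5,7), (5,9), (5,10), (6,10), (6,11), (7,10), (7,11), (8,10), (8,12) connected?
Yes (BFS from 1 visits [1, 6, 9, 2, 4, 10, 11, 3, 5, 7, 8, 12] — all 12 vertices reached)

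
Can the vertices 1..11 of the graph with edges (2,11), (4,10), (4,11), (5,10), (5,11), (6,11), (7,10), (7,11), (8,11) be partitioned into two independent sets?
Yes. Partition: {1, 2, 3, 4, 5, 6, 7, 8, 9}, {10, 11}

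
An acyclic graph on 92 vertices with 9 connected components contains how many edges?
83 (Each of the 9 component trees on V_i vertices has V_i - 1 edges; summing gives V - C = 92 - 9 = 83)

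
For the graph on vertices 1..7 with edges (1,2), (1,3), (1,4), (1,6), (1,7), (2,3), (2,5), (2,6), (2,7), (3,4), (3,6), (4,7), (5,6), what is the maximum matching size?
3 (matching: (1,3), (2,7), (5,6); upper bound floor(n/2) = floor(7/2) = 3)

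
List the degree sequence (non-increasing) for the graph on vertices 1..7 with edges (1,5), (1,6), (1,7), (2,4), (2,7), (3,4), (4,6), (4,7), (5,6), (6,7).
[4, 4, 4, 3, 2, 2, 1] (degrees: deg(1)=3, deg(2)=2, deg(3)=1, deg(4)=4, deg(5)=2, deg(6)=4, deg(7)=4)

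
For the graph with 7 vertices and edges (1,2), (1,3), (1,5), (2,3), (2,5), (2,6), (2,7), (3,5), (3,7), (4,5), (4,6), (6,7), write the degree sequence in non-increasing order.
[5, 4, 4, 3, 3, 3, 2] (degrees: deg(1)=3, deg(2)=5, deg(3)=4, deg(4)=2, deg(5)=4, deg(6)=3, deg(7)=3)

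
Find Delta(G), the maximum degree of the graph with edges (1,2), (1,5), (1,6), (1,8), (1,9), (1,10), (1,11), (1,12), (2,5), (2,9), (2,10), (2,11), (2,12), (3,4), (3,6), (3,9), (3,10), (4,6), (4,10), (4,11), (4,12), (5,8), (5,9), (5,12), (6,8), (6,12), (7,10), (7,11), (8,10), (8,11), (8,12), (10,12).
8 (attained at vertex 1)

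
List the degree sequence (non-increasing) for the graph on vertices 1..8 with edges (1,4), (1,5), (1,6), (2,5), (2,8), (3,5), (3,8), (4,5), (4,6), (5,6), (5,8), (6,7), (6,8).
[6, 5, 4, 3, 3, 2, 2, 1] (degrees: deg(1)=3, deg(2)=2, deg(3)=2, deg(4)=3, deg(5)=6, deg(6)=5, deg(7)=1, deg(8)=4)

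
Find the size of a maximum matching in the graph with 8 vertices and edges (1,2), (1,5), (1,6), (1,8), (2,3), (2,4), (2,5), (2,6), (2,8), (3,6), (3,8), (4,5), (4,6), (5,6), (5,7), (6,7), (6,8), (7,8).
4 (matching: (1,5), (2,4), (3,8), (6,7); upper bound floor(n/2) = floor(8/2) = 4)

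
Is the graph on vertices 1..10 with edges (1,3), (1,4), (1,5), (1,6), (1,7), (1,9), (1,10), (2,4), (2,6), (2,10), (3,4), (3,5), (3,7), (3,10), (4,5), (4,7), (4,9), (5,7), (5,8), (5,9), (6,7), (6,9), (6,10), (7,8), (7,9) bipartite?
No (odd cycle of length 3: 5 -> 1 -> 7 -> 5)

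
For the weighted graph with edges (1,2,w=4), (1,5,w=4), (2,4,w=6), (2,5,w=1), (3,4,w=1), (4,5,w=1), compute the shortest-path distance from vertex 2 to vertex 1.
4 (path: 2 -> 1; weights 4 = 4)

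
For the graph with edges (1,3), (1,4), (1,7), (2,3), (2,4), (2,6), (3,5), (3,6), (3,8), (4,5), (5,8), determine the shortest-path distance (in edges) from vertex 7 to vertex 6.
3 (path: 7 -> 1 -> 3 -> 6, 3 edges)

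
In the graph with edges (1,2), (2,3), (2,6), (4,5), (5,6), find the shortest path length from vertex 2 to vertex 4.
3 (path: 2 -> 6 -> 5 -> 4, 3 edges)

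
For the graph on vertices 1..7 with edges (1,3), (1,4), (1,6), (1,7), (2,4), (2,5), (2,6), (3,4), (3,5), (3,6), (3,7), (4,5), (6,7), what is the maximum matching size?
3 (matching: (1,4), (2,5), (6,7); upper bound floor(n/2) = floor(7/2) = 3)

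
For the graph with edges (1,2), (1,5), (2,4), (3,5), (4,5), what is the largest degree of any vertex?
3 (attained at vertex 5)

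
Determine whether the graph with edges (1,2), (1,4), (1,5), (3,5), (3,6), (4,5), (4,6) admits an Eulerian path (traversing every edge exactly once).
No (4 vertices have odd degree: {1, 2, 4, 5}; Eulerian path requires 0 or 2)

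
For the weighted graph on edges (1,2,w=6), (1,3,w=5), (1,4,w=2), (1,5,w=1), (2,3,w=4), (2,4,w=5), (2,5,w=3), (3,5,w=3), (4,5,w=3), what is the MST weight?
9 (MST edges: (1,4,w=2), (1,5,w=1), (2,5,w=3), (3,5,w=3); sum of weights 2 + 1 + 3 + 3 = 9)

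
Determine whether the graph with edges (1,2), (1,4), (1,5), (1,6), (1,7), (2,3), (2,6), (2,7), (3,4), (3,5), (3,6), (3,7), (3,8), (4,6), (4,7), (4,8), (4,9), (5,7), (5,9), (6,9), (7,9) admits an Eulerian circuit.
No (2 vertices have odd degree: {1, 6}; Eulerian circuit requires 0)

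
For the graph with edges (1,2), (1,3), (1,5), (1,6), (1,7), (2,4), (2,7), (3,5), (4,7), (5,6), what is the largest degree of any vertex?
5 (attained at vertex 1)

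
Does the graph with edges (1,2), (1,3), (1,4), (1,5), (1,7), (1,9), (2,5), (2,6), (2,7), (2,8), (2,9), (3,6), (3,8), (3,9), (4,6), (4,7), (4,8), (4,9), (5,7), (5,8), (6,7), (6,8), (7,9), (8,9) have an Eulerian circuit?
No (2 vertices have odd degree: {4, 6}; Eulerian circuit requires 0)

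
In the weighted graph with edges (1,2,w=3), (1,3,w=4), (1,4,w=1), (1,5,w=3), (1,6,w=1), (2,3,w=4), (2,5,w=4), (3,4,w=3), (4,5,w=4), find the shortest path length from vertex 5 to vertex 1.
3 (path: 5 -> 1; weights 3 = 3)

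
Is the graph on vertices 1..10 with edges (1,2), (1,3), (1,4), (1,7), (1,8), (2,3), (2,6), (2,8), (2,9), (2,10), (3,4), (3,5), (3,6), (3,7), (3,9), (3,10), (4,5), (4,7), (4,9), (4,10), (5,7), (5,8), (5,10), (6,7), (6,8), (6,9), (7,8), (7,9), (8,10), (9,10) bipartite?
No (odd cycle of length 3: 7 -> 1 -> 3 -> 7)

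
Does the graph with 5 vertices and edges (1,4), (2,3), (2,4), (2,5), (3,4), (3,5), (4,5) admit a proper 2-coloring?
No (odd cycle of length 3: 3 -> 4 -> 5 -> 3)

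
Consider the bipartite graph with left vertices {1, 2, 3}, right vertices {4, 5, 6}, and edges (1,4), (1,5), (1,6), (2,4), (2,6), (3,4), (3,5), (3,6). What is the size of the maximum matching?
3 (matching: (1,6), (2,4), (3,5); upper bound min(|L|,|R|) = min(3,3) = 3)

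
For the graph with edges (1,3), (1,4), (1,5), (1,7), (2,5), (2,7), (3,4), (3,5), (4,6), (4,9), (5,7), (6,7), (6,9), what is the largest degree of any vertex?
4 (attained at vertices 1, 4, 5, 7)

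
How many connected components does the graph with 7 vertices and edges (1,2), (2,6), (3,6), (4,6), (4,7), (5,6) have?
1 (components: {1, 2, 3, 4, 5, 6, 7})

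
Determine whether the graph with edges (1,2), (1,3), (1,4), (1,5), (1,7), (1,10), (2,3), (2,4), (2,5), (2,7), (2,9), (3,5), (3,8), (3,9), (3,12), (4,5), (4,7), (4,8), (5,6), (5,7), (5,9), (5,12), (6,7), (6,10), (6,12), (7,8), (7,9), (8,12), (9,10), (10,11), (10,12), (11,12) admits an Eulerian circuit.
No (4 vertices have odd degree: {4, 7, 9, 10}; Eulerian circuit requires 0)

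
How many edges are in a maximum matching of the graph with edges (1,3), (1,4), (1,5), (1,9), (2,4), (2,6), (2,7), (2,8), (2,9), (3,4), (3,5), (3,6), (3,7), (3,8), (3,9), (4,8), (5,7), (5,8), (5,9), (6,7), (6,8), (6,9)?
4 (matching: (2,4), (3,8), (5,7), (6,9); upper bound floor(n/2) = floor(9/2) = 4)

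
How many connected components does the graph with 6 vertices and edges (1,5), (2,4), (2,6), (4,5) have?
2 (components: {1, 2, 4, 5, 6}, {3})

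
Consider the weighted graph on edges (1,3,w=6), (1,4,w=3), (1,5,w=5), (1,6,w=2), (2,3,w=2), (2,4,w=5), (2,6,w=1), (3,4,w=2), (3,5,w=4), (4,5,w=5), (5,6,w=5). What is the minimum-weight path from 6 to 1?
2 (path: 6 -> 1; weights 2 = 2)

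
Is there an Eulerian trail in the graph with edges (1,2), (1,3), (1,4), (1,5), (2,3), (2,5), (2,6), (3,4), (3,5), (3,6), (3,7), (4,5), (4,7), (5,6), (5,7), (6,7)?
Yes — and in fact it has an Eulerian circuit (the graph is connected and all 7 vertices have even degree)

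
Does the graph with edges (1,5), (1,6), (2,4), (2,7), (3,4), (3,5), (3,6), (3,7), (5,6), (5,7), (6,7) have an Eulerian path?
Yes — and in fact it has an Eulerian circuit (the graph is connected and all 7 vertices have even degree)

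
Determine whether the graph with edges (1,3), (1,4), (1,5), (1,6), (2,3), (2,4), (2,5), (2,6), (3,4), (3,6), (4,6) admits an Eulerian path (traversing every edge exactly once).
Yes — and in fact it has an Eulerian circuit (the graph is connected and all 6 vertices have even degree)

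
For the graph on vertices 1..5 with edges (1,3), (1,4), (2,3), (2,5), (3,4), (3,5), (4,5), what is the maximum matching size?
2 (matching: (1,4), (3,5); upper bound floor(n/2) = floor(5/2) = 2)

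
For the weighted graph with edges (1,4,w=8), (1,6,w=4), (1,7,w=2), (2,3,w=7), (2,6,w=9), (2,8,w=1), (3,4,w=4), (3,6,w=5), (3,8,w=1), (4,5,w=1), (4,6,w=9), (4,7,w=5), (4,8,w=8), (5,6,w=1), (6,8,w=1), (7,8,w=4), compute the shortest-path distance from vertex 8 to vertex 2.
1 (path: 8 -> 2; weights 1 = 1)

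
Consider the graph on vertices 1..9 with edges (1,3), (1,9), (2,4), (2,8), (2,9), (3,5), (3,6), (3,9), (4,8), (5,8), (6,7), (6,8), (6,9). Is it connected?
Yes (BFS from 1 visits [1, 3, 9, 5, 6, 2, 8, 7, 4] — all 9 vertices reached)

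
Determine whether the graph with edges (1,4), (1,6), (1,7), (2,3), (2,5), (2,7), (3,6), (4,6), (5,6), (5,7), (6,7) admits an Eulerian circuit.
No (4 vertices have odd degree: {1, 2, 5, 6}; Eulerian circuit requires 0)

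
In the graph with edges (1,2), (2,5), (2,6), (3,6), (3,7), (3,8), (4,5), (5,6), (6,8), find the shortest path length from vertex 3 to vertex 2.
2 (path: 3 -> 6 -> 2, 2 edges)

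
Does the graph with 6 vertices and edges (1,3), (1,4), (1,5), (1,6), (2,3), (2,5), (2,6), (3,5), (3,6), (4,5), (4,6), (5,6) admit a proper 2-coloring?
No (odd cycle of length 3: 6 -> 1 -> 5 -> 6)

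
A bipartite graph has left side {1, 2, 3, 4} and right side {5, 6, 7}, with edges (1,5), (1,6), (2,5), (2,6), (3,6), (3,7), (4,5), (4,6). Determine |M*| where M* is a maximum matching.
3 (matching: (1,6), (2,5), (3,7); upper bound min(|L|,|R|) = min(4,3) = 3)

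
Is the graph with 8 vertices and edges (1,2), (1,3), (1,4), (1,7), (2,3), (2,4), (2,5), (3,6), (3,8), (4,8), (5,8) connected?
Yes (BFS from 1 visits [1, 2, 3, 4, 7, 5, 6, 8] — all 8 vertices reached)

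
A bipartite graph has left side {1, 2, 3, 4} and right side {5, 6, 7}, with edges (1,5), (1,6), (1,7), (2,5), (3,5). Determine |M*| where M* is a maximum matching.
2 (matching: (1,7), (2,5); upper bound min(|L|,|R|) = min(4,3) = 3)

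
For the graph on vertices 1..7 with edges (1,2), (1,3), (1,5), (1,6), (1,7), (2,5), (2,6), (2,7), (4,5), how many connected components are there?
1 (components: {1, 2, 3, 4, 5, 6, 7})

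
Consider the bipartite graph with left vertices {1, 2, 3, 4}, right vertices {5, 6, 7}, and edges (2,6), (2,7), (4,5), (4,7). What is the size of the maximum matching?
2 (matching: (2,6), (4,7); upper bound min(|L|,|R|) = min(4,3) = 3)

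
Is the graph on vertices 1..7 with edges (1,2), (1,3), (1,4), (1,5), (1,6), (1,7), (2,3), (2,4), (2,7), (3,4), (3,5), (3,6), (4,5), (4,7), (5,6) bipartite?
No (odd cycle of length 3: 7 -> 1 -> 4 -> 7)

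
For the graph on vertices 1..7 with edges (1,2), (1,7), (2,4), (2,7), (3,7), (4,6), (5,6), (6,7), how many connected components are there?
1 (components: {1, 2, 3, 4, 5, 6, 7})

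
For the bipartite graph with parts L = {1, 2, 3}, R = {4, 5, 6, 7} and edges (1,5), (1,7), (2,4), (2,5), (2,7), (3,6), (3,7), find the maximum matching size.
3 (matching: (1,7), (2,5), (3,6); upper bound min(|L|,|R|) = min(3,4) = 3)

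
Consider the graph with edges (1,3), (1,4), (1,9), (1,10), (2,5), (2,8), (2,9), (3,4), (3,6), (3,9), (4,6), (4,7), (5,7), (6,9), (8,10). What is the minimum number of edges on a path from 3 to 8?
3 (path: 3 -> 1 -> 10 -> 8, 3 edges)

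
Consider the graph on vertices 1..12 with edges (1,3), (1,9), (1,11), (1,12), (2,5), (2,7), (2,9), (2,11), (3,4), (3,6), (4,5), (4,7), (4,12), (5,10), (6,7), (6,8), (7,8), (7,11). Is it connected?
Yes (BFS from 1 visits [1, 3, 9, 11, 12, 4, 6, 2, 7, 5, 8, 10] — all 12 vertices reached)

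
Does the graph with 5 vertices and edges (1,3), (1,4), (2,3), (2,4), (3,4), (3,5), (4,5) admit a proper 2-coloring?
No (odd cycle of length 3: 4 -> 1 -> 3 -> 4)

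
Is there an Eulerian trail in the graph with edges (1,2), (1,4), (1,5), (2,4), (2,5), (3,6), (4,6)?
No (4 vertices have odd degree: {1, 2, 3, 4}; Eulerian path requires 0 or 2)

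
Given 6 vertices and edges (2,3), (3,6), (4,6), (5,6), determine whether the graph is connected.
No, it has 2 components: {1}, {2, 3, 4, 5, 6}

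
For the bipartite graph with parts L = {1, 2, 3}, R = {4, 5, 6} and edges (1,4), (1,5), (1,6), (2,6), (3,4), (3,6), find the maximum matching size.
3 (matching: (1,5), (2,6), (3,4); upper bound min(|L|,|R|) = min(3,3) = 3)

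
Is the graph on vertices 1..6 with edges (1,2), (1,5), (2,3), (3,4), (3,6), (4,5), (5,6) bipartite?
No (odd cycle of length 5: 6 -> 5 -> 1 -> 2 -> 3 -> 6)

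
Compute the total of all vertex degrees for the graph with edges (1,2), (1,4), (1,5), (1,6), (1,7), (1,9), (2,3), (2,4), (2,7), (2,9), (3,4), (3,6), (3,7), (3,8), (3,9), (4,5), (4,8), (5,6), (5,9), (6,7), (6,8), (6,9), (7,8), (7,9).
48 (handshake: sum of degrees = 2|E| = 2 x 24 = 48)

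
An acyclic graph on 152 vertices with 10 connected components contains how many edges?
142 (Each of the 10 component trees on V_i vertices has V_i - 1 edges; summing gives V - C = 152 - 10 = 142)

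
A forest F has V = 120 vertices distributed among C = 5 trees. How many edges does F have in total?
115 (Each of the 5 component trees on V_i vertices has V_i - 1 edges; summing gives V - C = 120 - 5 = 115)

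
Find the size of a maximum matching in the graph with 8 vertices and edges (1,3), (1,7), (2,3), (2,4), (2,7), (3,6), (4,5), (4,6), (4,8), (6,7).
3 (matching: (1,3), (4,8), (6,7); upper bound floor(n/2) = floor(8/2) = 4)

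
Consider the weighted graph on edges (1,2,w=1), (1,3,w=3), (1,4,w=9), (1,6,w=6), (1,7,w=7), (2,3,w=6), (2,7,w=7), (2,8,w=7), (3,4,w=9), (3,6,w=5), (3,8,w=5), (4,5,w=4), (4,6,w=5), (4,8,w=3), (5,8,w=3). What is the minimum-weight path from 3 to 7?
10 (path: 3 -> 1 -> 7; weights 3 + 7 = 10)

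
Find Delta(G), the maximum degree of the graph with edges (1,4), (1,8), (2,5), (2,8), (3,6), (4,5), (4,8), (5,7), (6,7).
3 (attained at vertices 4, 5, 8)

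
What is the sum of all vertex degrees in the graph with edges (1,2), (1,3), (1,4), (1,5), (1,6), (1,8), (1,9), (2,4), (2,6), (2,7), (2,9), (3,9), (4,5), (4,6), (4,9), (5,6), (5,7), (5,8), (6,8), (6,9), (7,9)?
42 (handshake: sum of degrees = 2|E| = 2 x 21 = 42)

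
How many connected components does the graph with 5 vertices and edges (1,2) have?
4 (components: {1, 2}, {3}, {4}, {5})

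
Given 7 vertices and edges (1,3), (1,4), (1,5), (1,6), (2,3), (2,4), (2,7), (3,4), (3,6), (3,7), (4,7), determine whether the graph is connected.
Yes (BFS from 1 visits [1, 3, 4, 5, 6, 2, 7] — all 7 vertices reached)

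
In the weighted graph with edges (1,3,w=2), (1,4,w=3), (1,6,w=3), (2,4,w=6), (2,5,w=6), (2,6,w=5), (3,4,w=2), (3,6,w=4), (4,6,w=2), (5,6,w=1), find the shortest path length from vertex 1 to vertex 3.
2 (path: 1 -> 3; weights 2 = 2)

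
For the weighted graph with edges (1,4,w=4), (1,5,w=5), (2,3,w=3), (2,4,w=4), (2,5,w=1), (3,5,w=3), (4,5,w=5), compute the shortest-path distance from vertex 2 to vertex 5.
1 (path: 2 -> 5; weights 1 = 1)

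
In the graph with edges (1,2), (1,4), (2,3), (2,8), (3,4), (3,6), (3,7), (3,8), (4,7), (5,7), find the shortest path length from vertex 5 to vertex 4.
2 (path: 5 -> 7 -> 4, 2 edges)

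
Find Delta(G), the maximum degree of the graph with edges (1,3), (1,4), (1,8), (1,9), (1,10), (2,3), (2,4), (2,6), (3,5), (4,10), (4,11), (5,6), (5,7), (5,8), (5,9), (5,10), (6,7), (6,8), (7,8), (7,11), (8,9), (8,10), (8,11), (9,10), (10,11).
7 (attained at vertex 8)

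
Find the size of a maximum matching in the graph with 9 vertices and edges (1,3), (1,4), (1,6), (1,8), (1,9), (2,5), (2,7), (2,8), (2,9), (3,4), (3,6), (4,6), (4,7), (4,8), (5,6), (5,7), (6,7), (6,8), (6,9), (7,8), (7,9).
4 (matching: (1,9), (2,5), (3,6), (7,8); upper bound floor(n/2) = floor(9/2) = 4)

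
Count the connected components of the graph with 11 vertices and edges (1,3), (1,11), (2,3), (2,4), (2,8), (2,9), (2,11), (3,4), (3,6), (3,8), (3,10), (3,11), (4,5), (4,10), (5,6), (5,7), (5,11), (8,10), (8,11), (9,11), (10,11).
1 (components: {1, 2, 3, 4, 5, 6, 7, 8, 9, 10, 11})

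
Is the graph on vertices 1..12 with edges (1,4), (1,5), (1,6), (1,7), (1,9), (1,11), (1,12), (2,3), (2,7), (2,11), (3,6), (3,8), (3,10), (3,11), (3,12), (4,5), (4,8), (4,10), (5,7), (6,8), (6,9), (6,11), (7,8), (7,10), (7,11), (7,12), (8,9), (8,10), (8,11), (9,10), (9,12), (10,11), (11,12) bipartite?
No (odd cycle of length 3: 6 -> 1 -> 11 -> 6)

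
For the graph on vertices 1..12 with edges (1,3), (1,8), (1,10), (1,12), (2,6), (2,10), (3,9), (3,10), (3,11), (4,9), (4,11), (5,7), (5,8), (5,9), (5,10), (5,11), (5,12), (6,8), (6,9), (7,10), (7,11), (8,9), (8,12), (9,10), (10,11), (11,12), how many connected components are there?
1 (components: {1, 2, 3, 4, 5, 6, 7, 8, 9, 10, 11, 12})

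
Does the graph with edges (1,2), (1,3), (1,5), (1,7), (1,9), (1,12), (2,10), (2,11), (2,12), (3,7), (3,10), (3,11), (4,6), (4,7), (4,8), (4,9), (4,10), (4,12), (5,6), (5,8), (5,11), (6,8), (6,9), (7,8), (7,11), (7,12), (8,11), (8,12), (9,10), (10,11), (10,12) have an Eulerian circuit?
Yes (the graph is connected and all 12 vertices have even degree)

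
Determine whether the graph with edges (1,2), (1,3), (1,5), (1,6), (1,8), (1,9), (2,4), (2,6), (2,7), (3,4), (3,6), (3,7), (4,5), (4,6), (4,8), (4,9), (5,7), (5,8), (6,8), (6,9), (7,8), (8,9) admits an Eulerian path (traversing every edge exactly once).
Yes — and in fact it has an Eulerian circuit (the graph is connected and all 9 vertices have even degree)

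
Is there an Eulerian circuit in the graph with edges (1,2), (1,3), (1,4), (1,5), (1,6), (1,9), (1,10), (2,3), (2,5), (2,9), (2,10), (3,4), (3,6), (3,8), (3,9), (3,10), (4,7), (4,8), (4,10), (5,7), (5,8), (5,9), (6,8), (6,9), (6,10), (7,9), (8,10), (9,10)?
No (10 vertices have odd degree: {1, 2, 3, 4, 5, 6, 7, 8, 9, 10}; Eulerian circuit requires 0)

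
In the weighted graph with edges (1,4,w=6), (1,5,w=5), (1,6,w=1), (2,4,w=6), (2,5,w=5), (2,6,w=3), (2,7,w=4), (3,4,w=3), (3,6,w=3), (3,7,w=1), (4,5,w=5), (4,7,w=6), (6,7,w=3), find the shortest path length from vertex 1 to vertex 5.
5 (path: 1 -> 5; weights 5 = 5)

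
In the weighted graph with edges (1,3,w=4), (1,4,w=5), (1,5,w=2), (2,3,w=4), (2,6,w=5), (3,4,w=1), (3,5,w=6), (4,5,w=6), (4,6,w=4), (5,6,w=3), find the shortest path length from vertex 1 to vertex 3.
4 (path: 1 -> 3; weights 4 = 4)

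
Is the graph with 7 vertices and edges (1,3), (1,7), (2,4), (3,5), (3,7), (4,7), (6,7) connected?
Yes (BFS from 1 visits [1, 3, 7, 5, 4, 6, 2] — all 7 vertices reached)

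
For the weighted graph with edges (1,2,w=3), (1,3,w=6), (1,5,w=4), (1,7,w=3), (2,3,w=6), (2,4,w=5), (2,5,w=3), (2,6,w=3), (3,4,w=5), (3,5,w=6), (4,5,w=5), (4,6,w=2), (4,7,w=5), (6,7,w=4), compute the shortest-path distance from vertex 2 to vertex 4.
5 (path: 2 -> 4; weights 5 = 5)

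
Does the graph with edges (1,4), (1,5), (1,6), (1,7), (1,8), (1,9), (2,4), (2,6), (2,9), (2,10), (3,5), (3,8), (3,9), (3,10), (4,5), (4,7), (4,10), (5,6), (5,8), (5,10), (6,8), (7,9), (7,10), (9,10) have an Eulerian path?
Yes (the graph is connected and exactly 2 vertices have odd degree: {4, 9}; any Eulerian path must start and end at those)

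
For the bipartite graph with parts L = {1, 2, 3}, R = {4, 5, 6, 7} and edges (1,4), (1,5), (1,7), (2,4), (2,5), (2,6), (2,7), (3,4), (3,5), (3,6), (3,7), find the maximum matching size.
3 (matching: (1,7), (2,6), (3,5); upper bound min(|L|,|R|) = min(3,4) = 3)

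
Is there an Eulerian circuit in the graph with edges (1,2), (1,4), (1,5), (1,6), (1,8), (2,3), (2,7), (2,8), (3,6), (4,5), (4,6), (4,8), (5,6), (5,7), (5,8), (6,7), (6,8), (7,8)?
No (2 vertices have odd degree: {1, 5}; Eulerian circuit requires 0)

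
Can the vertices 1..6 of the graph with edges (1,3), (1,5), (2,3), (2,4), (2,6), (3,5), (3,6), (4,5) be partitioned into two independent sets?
No (odd cycle of length 3: 3 -> 1 -> 5 -> 3)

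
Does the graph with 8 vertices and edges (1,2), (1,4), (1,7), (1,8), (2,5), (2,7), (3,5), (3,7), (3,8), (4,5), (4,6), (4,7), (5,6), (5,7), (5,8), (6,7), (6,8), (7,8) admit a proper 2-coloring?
No (odd cycle of length 3: 7 -> 1 -> 2 -> 7)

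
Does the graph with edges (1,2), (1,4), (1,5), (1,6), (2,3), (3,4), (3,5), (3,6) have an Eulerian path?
Yes — and in fact it has an Eulerian circuit (the graph is connected and all 6 vertices have even degree)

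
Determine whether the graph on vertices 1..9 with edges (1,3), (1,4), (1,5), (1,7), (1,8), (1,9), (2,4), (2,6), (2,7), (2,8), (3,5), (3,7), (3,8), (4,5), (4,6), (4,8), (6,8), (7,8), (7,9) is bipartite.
No (odd cycle of length 3: 7 -> 1 -> 9 -> 7)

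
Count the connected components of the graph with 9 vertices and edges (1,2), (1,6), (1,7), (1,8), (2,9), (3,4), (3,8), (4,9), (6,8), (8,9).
2 (components: {1, 2, 3, 4, 6, 7, 8, 9}, {5})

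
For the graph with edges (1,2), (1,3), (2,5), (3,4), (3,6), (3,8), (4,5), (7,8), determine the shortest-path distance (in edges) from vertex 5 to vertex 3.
2 (path: 5 -> 4 -> 3, 2 edges)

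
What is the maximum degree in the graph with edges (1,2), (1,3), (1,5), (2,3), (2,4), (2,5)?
4 (attained at vertex 2)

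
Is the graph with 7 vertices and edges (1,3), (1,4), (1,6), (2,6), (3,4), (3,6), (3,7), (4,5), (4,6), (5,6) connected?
Yes (BFS from 1 visits [1, 3, 4, 6, 7, 5, 2] — all 7 vertices reached)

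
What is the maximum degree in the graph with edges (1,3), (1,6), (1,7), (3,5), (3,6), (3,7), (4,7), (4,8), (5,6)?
4 (attained at vertex 3)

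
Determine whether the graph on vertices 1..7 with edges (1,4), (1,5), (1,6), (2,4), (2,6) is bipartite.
Yes. Partition: {1, 2, 3, 7}, {4, 5, 6}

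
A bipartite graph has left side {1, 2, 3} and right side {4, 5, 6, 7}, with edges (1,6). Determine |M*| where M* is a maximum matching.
1 (matching: (1,6); upper bound min(|L|,|R|) = min(3,4) = 3)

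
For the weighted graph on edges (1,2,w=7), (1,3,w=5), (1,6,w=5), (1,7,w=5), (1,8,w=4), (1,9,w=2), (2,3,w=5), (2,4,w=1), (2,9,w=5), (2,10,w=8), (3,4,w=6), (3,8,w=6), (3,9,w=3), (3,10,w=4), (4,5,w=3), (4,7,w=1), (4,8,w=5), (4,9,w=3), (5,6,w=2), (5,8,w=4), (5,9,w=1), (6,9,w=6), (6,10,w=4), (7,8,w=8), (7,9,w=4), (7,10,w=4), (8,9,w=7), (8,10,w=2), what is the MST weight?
19 (MST edges: (1,8,w=4), (1,9,w=2), (2,4,w=1), (3,9,w=3), (4,7,w=1), (4,9,w=3), (5,6,w=2), (5,9,w=1), (8,10,w=2); sum of weights 4 + 2 + 1 + 3 + 1 + 3 + 2 + 1 + 2 = 19)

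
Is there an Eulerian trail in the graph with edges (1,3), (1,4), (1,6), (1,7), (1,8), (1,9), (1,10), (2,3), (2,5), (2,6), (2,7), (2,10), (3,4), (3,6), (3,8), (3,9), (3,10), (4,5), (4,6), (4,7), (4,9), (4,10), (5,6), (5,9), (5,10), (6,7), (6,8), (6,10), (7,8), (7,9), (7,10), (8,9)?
No (8 vertices have odd degree: {1, 2, 3, 4, 5, 7, 8, 10}; Eulerian path requires 0 or 2)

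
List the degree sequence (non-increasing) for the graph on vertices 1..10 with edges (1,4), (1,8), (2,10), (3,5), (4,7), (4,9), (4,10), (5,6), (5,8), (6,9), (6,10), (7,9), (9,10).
[4, 4, 4, 3, 3, 2, 2, 2, 1, 1] (degrees: deg(1)=2, deg(2)=1, deg(3)=1, deg(4)=4, deg(5)=3, deg(6)=3, deg(7)=2, deg(8)=2, deg(9)=4, deg(10)=4)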